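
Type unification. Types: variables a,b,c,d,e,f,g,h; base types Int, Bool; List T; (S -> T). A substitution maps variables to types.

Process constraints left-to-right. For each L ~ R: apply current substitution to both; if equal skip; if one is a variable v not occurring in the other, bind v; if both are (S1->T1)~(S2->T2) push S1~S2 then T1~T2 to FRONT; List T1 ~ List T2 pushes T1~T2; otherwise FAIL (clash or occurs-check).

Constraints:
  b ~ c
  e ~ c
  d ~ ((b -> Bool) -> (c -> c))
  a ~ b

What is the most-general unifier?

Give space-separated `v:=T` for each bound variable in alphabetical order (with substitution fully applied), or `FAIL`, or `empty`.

Answer: a:=c b:=c d:=((c -> Bool) -> (c -> c)) e:=c

Derivation:
step 1: unify b ~ c  [subst: {-} | 3 pending]
  bind b := c
step 2: unify e ~ c  [subst: {b:=c} | 2 pending]
  bind e := c
step 3: unify d ~ ((c -> Bool) -> (c -> c))  [subst: {b:=c, e:=c} | 1 pending]
  bind d := ((c -> Bool) -> (c -> c))
step 4: unify a ~ c  [subst: {b:=c, e:=c, d:=((c -> Bool) -> (c -> c))} | 0 pending]
  bind a := c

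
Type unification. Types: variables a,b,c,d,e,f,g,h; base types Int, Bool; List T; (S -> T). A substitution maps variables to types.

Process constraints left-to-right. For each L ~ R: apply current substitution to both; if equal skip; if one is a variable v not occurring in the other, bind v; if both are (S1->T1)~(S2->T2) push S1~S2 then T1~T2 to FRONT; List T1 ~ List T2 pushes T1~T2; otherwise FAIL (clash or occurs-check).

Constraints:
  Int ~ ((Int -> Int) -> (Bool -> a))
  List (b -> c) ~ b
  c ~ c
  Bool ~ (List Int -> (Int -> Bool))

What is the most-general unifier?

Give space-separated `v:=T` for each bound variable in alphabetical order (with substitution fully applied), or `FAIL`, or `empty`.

step 1: unify Int ~ ((Int -> Int) -> (Bool -> a))  [subst: {-} | 3 pending]
  clash: Int vs ((Int -> Int) -> (Bool -> a))

Answer: FAIL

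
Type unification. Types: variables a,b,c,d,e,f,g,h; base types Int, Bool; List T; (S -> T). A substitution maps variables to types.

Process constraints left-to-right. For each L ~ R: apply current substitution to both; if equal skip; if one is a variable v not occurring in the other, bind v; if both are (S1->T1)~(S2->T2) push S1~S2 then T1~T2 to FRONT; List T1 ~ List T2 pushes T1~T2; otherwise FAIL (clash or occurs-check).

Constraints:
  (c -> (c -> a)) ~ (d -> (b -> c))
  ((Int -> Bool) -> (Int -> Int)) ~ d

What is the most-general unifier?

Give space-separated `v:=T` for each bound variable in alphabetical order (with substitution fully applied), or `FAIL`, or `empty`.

step 1: unify (c -> (c -> a)) ~ (d -> (b -> c))  [subst: {-} | 1 pending]
  -> decompose arrow: push c~d, (c -> a)~(b -> c)
step 2: unify c ~ d  [subst: {-} | 2 pending]
  bind c := d
step 3: unify (d -> a) ~ (b -> d)  [subst: {c:=d} | 1 pending]
  -> decompose arrow: push d~b, a~d
step 4: unify d ~ b  [subst: {c:=d} | 2 pending]
  bind d := b
step 5: unify a ~ b  [subst: {c:=d, d:=b} | 1 pending]
  bind a := b
step 6: unify ((Int -> Bool) -> (Int -> Int)) ~ b  [subst: {c:=d, d:=b, a:=b} | 0 pending]
  bind b := ((Int -> Bool) -> (Int -> Int))

Answer: a:=((Int -> Bool) -> (Int -> Int)) b:=((Int -> Bool) -> (Int -> Int)) c:=((Int -> Bool) -> (Int -> Int)) d:=((Int -> Bool) -> (Int -> Int))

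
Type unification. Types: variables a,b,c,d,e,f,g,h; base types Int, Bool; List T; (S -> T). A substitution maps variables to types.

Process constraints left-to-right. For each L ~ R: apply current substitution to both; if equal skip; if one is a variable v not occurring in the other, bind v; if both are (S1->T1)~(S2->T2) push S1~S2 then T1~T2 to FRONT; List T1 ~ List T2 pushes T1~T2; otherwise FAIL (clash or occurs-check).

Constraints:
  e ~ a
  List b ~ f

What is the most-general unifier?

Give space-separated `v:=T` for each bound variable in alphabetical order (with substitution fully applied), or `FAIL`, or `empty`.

Answer: e:=a f:=List b

Derivation:
step 1: unify e ~ a  [subst: {-} | 1 pending]
  bind e := a
step 2: unify List b ~ f  [subst: {e:=a} | 0 pending]
  bind f := List b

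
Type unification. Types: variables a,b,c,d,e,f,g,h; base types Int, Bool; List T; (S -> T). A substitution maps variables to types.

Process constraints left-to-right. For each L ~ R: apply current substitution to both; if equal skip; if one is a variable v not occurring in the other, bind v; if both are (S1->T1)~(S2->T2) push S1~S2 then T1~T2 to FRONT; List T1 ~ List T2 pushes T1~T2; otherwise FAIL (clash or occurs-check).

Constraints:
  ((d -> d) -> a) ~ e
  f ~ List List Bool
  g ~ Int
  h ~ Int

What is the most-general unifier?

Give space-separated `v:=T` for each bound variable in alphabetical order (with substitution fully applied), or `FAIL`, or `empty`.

Answer: e:=((d -> d) -> a) f:=List List Bool g:=Int h:=Int

Derivation:
step 1: unify ((d -> d) -> a) ~ e  [subst: {-} | 3 pending]
  bind e := ((d -> d) -> a)
step 2: unify f ~ List List Bool  [subst: {e:=((d -> d) -> a)} | 2 pending]
  bind f := List List Bool
step 3: unify g ~ Int  [subst: {e:=((d -> d) -> a), f:=List List Bool} | 1 pending]
  bind g := Int
step 4: unify h ~ Int  [subst: {e:=((d -> d) -> a), f:=List List Bool, g:=Int} | 0 pending]
  bind h := Int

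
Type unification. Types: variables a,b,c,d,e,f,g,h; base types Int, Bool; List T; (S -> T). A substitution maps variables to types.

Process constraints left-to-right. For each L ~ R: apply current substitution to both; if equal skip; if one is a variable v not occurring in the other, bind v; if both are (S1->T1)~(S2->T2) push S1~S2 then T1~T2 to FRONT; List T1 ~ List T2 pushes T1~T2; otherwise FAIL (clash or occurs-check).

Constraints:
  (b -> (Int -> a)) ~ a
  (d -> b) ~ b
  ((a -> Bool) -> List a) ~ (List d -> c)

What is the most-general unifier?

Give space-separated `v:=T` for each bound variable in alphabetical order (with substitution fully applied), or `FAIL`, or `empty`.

step 1: unify (b -> (Int -> a)) ~ a  [subst: {-} | 2 pending]
  occurs-check fail

Answer: FAIL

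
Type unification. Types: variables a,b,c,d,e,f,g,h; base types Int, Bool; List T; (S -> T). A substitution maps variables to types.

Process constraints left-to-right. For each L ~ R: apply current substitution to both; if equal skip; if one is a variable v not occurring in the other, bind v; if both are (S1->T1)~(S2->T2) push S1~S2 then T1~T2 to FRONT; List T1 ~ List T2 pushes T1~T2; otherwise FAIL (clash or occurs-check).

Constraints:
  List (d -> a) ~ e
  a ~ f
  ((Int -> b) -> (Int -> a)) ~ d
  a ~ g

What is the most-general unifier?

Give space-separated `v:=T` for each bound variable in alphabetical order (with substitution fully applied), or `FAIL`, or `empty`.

step 1: unify List (d -> a) ~ e  [subst: {-} | 3 pending]
  bind e := List (d -> a)
step 2: unify a ~ f  [subst: {e:=List (d -> a)} | 2 pending]
  bind a := f
step 3: unify ((Int -> b) -> (Int -> f)) ~ d  [subst: {e:=List (d -> a), a:=f} | 1 pending]
  bind d := ((Int -> b) -> (Int -> f))
step 4: unify f ~ g  [subst: {e:=List (d -> a), a:=f, d:=((Int -> b) -> (Int -> f))} | 0 pending]
  bind f := g

Answer: a:=g d:=((Int -> b) -> (Int -> g)) e:=List (((Int -> b) -> (Int -> g)) -> g) f:=g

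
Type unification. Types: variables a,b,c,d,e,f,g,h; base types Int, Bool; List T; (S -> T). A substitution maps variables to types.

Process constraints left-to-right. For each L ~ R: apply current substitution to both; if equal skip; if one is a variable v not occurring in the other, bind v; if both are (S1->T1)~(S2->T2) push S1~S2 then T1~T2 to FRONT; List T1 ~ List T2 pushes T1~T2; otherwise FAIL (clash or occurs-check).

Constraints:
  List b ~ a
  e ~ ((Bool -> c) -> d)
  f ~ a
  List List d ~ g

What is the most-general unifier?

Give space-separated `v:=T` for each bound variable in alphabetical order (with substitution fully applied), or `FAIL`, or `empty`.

Answer: a:=List b e:=((Bool -> c) -> d) f:=List b g:=List List d

Derivation:
step 1: unify List b ~ a  [subst: {-} | 3 pending]
  bind a := List b
step 2: unify e ~ ((Bool -> c) -> d)  [subst: {a:=List b} | 2 pending]
  bind e := ((Bool -> c) -> d)
step 3: unify f ~ List b  [subst: {a:=List b, e:=((Bool -> c) -> d)} | 1 pending]
  bind f := List b
step 4: unify List List d ~ g  [subst: {a:=List b, e:=((Bool -> c) -> d), f:=List b} | 0 pending]
  bind g := List List d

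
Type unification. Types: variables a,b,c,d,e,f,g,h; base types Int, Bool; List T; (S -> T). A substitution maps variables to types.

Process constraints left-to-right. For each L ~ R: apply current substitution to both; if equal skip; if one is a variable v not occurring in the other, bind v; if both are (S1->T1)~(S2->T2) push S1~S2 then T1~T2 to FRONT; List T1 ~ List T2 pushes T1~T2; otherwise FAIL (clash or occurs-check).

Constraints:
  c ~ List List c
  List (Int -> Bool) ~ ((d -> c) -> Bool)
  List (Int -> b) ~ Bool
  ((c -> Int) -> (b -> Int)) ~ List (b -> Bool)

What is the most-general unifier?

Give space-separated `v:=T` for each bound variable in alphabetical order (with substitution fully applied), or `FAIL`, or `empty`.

step 1: unify c ~ List List c  [subst: {-} | 3 pending]
  occurs-check fail: c in List List c

Answer: FAIL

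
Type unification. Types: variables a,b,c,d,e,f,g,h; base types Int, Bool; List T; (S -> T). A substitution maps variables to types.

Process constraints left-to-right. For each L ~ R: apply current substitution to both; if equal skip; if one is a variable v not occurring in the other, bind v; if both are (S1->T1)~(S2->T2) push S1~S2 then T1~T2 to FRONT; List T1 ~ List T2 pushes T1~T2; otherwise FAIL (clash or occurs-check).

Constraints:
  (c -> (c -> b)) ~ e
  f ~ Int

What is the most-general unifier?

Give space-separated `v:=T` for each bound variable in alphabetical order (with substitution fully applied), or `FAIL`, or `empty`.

step 1: unify (c -> (c -> b)) ~ e  [subst: {-} | 1 pending]
  bind e := (c -> (c -> b))
step 2: unify f ~ Int  [subst: {e:=(c -> (c -> b))} | 0 pending]
  bind f := Int

Answer: e:=(c -> (c -> b)) f:=Int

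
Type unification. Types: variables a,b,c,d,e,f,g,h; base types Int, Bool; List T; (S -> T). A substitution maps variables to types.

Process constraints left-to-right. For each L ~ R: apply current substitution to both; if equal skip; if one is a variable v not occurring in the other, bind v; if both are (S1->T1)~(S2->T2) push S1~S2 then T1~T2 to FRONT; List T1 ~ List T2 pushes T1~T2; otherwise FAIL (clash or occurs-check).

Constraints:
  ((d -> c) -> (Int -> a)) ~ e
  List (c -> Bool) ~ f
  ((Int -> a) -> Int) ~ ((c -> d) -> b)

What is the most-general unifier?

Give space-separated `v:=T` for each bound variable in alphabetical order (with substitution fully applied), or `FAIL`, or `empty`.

Answer: a:=d b:=Int c:=Int e:=((d -> Int) -> (Int -> d)) f:=List (Int -> Bool)

Derivation:
step 1: unify ((d -> c) -> (Int -> a)) ~ e  [subst: {-} | 2 pending]
  bind e := ((d -> c) -> (Int -> a))
step 2: unify List (c -> Bool) ~ f  [subst: {e:=((d -> c) -> (Int -> a))} | 1 pending]
  bind f := List (c -> Bool)
step 3: unify ((Int -> a) -> Int) ~ ((c -> d) -> b)  [subst: {e:=((d -> c) -> (Int -> a)), f:=List (c -> Bool)} | 0 pending]
  -> decompose arrow: push (Int -> a)~(c -> d), Int~b
step 4: unify (Int -> a) ~ (c -> d)  [subst: {e:=((d -> c) -> (Int -> a)), f:=List (c -> Bool)} | 1 pending]
  -> decompose arrow: push Int~c, a~d
step 5: unify Int ~ c  [subst: {e:=((d -> c) -> (Int -> a)), f:=List (c -> Bool)} | 2 pending]
  bind c := Int
step 6: unify a ~ d  [subst: {e:=((d -> c) -> (Int -> a)), f:=List (c -> Bool), c:=Int} | 1 pending]
  bind a := d
step 7: unify Int ~ b  [subst: {e:=((d -> c) -> (Int -> a)), f:=List (c -> Bool), c:=Int, a:=d} | 0 pending]
  bind b := Int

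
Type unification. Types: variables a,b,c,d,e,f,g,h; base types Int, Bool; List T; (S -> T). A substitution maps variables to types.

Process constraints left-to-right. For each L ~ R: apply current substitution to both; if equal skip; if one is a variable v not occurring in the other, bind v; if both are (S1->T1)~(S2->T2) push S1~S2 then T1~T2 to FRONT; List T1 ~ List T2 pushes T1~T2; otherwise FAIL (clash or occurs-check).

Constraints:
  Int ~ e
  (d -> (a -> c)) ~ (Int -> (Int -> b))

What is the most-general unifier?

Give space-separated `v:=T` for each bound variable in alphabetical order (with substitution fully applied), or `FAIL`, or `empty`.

Answer: a:=Int c:=b d:=Int e:=Int

Derivation:
step 1: unify Int ~ e  [subst: {-} | 1 pending]
  bind e := Int
step 2: unify (d -> (a -> c)) ~ (Int -> (Int -> b))  [subst: {e:=Int} | 0 pending]
  -> decompose arrow: push d~Int, (a -> c)~(Int -> b)
step 3: unify d ~ Int  [subst: {e:=Int} | 1 pending]
  bind d := Int
step 4: unify (a -> c) ~ (Int -> b)  [subst: {e:=Int, d:=Int} | 0 pending]
  -> decompose arrow: push a~Int, c~b
step 5: unify a ~ Int  [subst: {e:=Int, d:=Int} | 1 pending]
  bind a := Int
step 6: unify c ~ b  [subst: {e:=Int, d:=Int, a:=Int} | 0 pending]
  bind c := b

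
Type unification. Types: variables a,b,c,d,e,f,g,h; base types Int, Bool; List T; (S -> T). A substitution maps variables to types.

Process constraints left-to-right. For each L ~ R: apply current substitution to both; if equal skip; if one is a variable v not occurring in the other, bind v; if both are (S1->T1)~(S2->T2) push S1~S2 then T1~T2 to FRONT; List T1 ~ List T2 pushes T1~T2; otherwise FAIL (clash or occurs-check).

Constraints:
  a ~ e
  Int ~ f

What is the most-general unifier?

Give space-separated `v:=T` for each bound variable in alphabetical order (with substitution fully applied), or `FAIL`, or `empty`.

step 1: unify a ~ e  [subst: {-} | 1 pending]
  bind a := e
step 2: unify Int ~ f  [subst: {a:=e} | 0 pending]
  bind f := Int

Answer: a:=e f:=Int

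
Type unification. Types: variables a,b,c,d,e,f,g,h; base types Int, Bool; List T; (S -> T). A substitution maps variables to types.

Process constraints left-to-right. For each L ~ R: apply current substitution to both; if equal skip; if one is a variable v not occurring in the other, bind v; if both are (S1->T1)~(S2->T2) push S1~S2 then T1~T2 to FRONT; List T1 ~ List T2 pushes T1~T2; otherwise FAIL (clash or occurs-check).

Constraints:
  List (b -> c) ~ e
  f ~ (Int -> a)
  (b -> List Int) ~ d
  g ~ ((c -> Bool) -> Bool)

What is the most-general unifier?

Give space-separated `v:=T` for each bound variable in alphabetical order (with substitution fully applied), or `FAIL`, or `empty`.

step 1: unify List (b -> c) ~ e  [subst: {-} | 3 pending]
  bind e := List (b -> c)
step 2: unify f ~ (Int -> a)  [subst: {e:=List (b -> c)} | 2 pending]
  bind f := (Int -> a)
step 3: unify (b -> List Int) ~ d  [subst: {e:=List (b -> c), f:=(Int -> a)} | 1 pending]
  bind d := (b -> List Int)
step 4: unify g ~ ((c -> Bool) -> Bool)  [subst: {e:=List (b -> c), f:=(Int -> a), d:=(b -> List Int)} | 0 pending]
  bind g := ((c -> Bool) -> Bool)

Answer: d:=(b -> List Int) e:=List (b -> c) f:=(Int -> a) g:=((c -> Bool) -> Bool)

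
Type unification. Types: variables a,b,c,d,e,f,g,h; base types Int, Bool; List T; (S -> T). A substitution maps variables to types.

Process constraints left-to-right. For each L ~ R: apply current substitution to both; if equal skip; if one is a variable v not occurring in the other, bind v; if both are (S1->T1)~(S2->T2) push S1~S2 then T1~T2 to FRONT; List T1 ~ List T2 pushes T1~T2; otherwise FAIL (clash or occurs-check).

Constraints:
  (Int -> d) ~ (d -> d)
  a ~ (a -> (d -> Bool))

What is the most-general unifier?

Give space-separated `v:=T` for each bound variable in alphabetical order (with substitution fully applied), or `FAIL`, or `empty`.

step 1: unify (Int -> d) ~ (d -> d)  [subst: {-} | 1 pending]
  -> decompose arrow: push Int~d, d~d
step 2: unify Int ~ d  [subst: {-} | 2 pending]
  bind d := Int
step 3: unify Int ~ Int  [subst: {d:=Int} | 1 pending]
  -> identical, skip
step 4: unify a ~ (a -> (Int -> Bool))  [subst: {d:=Int} | 0 pending]
  occurs-check fail: a in (a -> (Int -> Bool))

Answer: FAIL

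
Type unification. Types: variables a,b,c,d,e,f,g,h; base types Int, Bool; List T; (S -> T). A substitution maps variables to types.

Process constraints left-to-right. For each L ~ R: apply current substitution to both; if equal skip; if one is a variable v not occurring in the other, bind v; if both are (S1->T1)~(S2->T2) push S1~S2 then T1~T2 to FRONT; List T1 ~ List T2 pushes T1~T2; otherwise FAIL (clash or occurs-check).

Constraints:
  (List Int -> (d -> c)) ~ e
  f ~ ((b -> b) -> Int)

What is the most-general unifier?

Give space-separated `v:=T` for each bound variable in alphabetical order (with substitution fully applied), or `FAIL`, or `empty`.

step 1: unify (List Int -> (d -> c)) ~ e  [subst: {-} | 1 pending]
  bind e := (List Int -> (d -> c))
step 2: unify f ~ ((b -> b) -> Int)  [subst: {e:=(List Int -> (d -> c))} | 0 pending]
  bind f := ((b -> b) -> Int)

Answer: e:=(List Int -> (d -> c)) f:=((b -> b) -> Int)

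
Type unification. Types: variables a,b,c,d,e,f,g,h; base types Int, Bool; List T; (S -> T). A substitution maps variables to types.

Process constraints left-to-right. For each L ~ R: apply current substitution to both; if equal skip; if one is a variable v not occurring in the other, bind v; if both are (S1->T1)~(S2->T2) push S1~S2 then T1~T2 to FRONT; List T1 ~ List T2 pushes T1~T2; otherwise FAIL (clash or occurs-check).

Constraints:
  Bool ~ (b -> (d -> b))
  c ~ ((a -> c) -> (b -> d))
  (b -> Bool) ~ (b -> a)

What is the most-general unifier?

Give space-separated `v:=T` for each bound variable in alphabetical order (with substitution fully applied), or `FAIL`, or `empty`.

step 1: unify Bool ~ (b -> (d -> b))  [subst: {-} | 2 pending]
  clash: Bool vs (b -> (d -> b))

Answer: FAIL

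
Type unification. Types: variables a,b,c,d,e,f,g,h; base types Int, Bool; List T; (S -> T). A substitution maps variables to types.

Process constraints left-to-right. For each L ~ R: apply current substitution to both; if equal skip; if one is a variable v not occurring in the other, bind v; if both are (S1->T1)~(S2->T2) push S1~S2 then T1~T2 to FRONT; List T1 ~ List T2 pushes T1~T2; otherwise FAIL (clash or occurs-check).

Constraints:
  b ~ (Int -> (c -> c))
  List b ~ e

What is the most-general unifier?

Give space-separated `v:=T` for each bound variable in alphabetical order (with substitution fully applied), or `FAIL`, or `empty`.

Answer: b:=(Int -> (c -> c)) e:=List (Int -> (c -> c))

Derivation:
step 1: unify b ~ (Int -> (c -> c))  [subst: {-} | 1 pending]
  bind b := (Int -> (c -> c))
step 2: unify List (Int -> (c -> c)) ~ e  [subst: {b:=(Int -> (c -> c))} | 0 pending]
  bind e := List (Int -> (c -> c))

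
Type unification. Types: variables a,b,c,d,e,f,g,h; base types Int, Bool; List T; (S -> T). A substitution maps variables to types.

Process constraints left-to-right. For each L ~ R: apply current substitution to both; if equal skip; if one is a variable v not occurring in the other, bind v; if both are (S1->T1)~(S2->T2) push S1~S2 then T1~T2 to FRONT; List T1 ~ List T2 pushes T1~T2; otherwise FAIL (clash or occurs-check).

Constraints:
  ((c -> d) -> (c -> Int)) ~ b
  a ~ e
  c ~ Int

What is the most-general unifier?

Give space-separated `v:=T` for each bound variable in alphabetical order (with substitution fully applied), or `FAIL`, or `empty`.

step 1: unify ((c -> d) -> (c -> Int)) ~ b  [subst: {-} | 2 pending]
  bind b := ((c -> d) -> (c -> Int))
step 2: unify a ~ e  [subst: {b:=((c -> d) -> (c -> Int))} | 1 pending]
  bind a := e
step 3: unify c ~ Int  [subst: {b:=((c -> d) -> (c -> Int)), a:=e} | 0 pending]
  bind c := Int

Answer: a:=e b:=((Int -> d) -> (Int -> Int)) c:=Int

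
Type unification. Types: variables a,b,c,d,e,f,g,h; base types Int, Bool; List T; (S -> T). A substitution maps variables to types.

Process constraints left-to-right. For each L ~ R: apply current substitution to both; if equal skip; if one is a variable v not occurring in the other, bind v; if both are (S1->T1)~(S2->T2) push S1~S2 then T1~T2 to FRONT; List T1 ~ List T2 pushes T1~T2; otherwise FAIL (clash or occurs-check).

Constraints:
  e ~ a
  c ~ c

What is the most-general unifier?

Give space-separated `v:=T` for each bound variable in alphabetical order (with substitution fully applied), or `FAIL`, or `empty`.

Answer: e:=a

Derivation:
step 1: unify e ~ a  [subst: {-} | 1 pending]
  bind e := a
step 2: unify c ~ c  [subst: {e:=a} | 0 pending]
  -> identical, skip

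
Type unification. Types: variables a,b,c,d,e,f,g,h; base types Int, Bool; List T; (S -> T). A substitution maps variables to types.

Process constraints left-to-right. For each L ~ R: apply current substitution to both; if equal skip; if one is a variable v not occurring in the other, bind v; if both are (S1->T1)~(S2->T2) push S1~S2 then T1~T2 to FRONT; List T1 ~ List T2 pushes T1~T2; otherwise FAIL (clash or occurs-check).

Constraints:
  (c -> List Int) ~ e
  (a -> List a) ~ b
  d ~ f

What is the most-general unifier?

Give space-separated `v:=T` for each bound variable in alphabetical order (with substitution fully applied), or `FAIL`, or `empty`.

Answer: b:=(a -> List a) d:=f e:=(c -> List Int)

Derivation:
step 1: unify (c -> List Int) ~ e  [subst: {-} | 2 pending]
  bind e := (c -> List Int)
step 2: unify (a -> List a) ~ b  [subst: {e:=(c -> List Int)} | 1 pending]
  bind b := (a -> List a)
step 3: unify d ~ f  [subst: {e:=(c -> List Int), b:=(a -> List a)} | 0 pending]
  bind d := f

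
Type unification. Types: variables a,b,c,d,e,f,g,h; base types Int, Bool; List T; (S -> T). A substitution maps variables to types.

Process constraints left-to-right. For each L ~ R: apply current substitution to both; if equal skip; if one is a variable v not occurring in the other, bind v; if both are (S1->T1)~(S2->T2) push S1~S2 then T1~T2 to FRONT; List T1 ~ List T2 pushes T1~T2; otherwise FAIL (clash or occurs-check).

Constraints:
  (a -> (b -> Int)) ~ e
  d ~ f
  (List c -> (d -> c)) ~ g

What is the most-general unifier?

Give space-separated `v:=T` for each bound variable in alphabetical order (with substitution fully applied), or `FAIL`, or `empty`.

step 1: unify (a -> (b -> Int)) ~ e  [subst: {-} | 2 pending]
  bind e := (a -> (b -> Int))
step 2: unify d ~ f  [subst: {e:=(a -> (b -> Int))} | 1 pending]
  bind d := f
step 3: unify (List c -> (f -> c)) ~ g  [subst: {e:=(a -> (b -> Int)), d:=f} | 0 pending]
  bind g := (List c -> (f -> c))

Answer: d:=f e:=(a -> (b -> Int)) g:=(List c -> (f -> c))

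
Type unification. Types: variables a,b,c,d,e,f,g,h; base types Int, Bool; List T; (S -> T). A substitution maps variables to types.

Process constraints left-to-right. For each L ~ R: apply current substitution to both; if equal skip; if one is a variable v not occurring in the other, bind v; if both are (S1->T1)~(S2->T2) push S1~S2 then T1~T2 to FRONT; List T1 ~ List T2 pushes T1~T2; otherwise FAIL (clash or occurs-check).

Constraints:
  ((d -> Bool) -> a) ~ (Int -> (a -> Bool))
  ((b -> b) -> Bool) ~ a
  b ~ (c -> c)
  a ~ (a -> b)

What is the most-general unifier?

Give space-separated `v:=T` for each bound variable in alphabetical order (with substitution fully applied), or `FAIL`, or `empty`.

Answer: FAIL

Derivation:
step 1: unify ((d -> Bool) -> a) ~ (Int -> (a -> Bool))  [subst: {-} | 3 pending]
  -> decompose arrow: push (d -> Bool)~Int, a~(a -> Bool)
step 2: unify (d -> Bool) ~ Int  [subst: {-} | 4 pending]
  clash: (d -> Bool) vs Int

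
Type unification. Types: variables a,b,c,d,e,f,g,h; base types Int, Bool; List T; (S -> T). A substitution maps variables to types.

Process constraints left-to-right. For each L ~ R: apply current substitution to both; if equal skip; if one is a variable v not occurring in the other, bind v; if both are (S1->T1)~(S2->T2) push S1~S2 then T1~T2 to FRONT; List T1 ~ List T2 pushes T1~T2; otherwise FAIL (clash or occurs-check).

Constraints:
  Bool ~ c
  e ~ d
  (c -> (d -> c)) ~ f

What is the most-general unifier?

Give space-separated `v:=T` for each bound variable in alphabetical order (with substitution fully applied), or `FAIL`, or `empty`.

Answer: c:=Bool e:=d f:=(Bool -> (d -> Bool))

Derivation:
step 1: unify Bool ~ c  [subst: {-} | 2 pending]
  bind c := Bool
step 2: unify e ~ d  [subst: {c:=Bool} | 1 pending]
  bind e := d
step 3: unify (Bool -> (d -> Bool)) ~ f  [subst: {c:=Bool, e:=d} | 0 pending]
  bind f := (Bool -> (d -> Bool))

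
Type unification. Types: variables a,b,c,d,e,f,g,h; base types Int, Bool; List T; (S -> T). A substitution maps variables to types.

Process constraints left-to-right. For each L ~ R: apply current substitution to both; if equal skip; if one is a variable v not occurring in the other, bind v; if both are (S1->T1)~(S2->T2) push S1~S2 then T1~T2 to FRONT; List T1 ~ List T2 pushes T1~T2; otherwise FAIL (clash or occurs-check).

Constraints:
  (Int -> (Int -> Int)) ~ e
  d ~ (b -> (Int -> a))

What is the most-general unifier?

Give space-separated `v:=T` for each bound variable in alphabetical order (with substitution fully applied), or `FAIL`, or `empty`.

step 1: unify (Int -> (Int -> Int)) ~ e  [subst: {-} | 1 pending]
  bind e := (Int -> (Int -> Int))
step 2: unify d ~ (b -> (Int -> a))  [subst: {e:=(Int -> (Int -> Int))} | 0 pending]
  bind d := (b -> (Int -> a))

Answer: d:=(b -> (Int -> a)) e:=(Int -> (Int -> Int))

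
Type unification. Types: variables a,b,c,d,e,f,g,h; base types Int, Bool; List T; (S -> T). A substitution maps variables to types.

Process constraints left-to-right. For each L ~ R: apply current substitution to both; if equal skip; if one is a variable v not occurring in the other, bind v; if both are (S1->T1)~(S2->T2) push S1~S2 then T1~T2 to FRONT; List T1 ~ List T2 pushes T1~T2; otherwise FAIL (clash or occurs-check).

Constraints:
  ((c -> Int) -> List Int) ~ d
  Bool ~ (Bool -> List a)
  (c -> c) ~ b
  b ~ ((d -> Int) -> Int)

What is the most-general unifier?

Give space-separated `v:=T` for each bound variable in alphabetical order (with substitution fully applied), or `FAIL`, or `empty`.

Answer: FAIL

Derivation:
step 1: unify ((c -> Int) -> List Int) ~ d  [subst: {-} | 3 pending]
  bind d := ((c -> Int) -> List Int)
step 2: unify Bool ~ (Bool -> List a)  [subst: {d:=((c -> Int) -> List Int)} | 2 pending]
  clash: Bool vs (Bool -> List a)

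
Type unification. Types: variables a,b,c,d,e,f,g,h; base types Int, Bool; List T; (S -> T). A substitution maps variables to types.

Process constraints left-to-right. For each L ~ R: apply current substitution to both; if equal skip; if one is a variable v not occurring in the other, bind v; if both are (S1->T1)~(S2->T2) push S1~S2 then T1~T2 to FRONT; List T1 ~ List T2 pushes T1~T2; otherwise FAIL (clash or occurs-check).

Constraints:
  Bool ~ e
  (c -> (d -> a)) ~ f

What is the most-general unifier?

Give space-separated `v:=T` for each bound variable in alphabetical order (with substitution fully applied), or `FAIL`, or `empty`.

step 1: unify Bool ~ e  [subst: {-} | 1 pending]
  bind e := Bool
step 2: unify (c -> (d -> a)) ~ f  [subst: {e:=Bool} | 0 pending]
  bind f := (c -> (d -> a))

Answer: e:=Bool f:=(c -> (d -> a))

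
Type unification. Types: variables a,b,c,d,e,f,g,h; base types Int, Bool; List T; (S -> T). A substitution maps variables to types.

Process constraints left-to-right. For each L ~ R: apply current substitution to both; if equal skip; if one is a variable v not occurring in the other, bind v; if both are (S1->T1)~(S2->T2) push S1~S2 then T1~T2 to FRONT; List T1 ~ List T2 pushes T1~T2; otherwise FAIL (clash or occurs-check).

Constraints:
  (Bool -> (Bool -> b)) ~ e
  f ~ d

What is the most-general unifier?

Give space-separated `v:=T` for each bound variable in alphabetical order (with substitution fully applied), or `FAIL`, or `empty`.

step 1: unify (Bool -> (Bool -> b)) ~ e  [subst: {-} | 1 pending]
  bind e := (Bool -> (Bool -> b))
step 2: unify f ~ d  [subst: {e:=(Bool -> (Bool -> b))} | 0 pending]
  bind f := d

Answer: e:=(Bool -> (Bool -> b)) f:=d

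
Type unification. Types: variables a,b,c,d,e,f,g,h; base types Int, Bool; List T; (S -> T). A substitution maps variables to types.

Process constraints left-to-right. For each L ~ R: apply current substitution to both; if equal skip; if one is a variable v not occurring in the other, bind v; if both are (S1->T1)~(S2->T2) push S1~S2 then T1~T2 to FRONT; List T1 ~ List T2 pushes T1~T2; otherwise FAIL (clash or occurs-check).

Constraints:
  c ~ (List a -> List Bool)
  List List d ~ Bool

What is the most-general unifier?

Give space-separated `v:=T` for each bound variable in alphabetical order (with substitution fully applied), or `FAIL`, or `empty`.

Answer: FAIL

Derivation:
step 1: unify c ~ (List a -> List Bool)  [subst: {-} | 1 pending]
  bind c := (List a -> List Bool)
step 2: unify List List d ~ Bool  [subst: {c:=(List a -> List Bool)} | 0 pending]
  clash: List List d vs Bool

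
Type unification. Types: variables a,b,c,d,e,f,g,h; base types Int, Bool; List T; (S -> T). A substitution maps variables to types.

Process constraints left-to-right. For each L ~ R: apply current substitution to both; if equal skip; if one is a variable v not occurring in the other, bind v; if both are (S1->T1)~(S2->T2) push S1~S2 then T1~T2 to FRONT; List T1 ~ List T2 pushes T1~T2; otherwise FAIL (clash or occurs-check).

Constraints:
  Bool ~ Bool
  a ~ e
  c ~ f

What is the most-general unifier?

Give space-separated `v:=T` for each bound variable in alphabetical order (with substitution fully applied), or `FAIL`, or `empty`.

step 1: unify Bool ~ Bool  [subst: {-} | 2 pending]
  -> identical, skip
step 2: unify a ~ e  [subst: {-} | 1 pending]
  bind a := e
step 3: unify c ~ f  [subst: {a:=e} | 0 pending]
  bind c := f

Answer: a:=e c:=f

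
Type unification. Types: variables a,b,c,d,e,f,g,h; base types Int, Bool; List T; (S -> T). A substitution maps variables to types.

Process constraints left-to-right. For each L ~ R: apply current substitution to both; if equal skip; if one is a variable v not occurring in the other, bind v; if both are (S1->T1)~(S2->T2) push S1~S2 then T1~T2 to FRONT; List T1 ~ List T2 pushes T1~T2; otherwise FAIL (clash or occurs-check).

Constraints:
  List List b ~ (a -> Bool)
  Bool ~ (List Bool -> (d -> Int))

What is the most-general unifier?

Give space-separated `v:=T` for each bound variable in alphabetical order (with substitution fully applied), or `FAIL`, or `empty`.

step 1: unify List List b ~ (a -> Bool)  [subst: {-} | 1 pending]
  clash: List List b vs (a -> Bool)

Answer: FAIL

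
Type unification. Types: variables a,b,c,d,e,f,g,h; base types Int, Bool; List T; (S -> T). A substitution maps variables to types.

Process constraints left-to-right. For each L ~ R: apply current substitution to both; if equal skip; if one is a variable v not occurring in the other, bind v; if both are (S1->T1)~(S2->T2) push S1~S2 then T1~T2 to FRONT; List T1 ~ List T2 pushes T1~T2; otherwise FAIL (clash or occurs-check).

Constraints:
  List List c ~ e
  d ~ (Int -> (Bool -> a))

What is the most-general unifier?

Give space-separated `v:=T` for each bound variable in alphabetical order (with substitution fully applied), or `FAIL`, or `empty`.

step 1: unify List List c ~ e  [subst: {-} | 1 pending]
  bind e := List List c
step 2: unify d ~ (Int -> (Bool -> a))  [subst: {e:=List List c} | 0 pending]
  bind d := (Int -> (Bool -> a))

Answer: d:=(Int -> (Bool -> a)) e:=List List c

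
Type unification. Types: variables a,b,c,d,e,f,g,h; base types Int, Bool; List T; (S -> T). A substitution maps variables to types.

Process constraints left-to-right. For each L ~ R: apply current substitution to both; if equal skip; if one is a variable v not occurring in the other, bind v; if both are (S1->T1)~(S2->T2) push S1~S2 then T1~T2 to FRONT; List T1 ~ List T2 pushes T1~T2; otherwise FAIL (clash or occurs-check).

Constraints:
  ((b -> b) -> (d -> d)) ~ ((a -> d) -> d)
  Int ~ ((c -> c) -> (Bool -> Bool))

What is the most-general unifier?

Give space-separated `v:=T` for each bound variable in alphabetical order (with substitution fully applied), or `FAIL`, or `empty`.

step 1: unify ((b -> b) -> (d -> d)) ~ ((a -> d) -> d)  [subst: {-} | 1 pending]
  -> decompose arrow: push (b -> b)~(a -> d), (d -> d)~d
step 2: unify (b -> b) ~ (a -> d)  [subst: {-} | 2 pending]
  -> decompose arrow: push b~a, b~d
step 3: unify b ~ a  [subst: {-} | 3 pending]
  bind b := a
step 4: unify a ~ d  [subst: {b:=a} | 2 pending]
  bind a := d
step 5: unify (d -> d) ~ d  [subst: {b:=a, a:=d} | 1 pending]
  occurs-check fail

Answer: FAIL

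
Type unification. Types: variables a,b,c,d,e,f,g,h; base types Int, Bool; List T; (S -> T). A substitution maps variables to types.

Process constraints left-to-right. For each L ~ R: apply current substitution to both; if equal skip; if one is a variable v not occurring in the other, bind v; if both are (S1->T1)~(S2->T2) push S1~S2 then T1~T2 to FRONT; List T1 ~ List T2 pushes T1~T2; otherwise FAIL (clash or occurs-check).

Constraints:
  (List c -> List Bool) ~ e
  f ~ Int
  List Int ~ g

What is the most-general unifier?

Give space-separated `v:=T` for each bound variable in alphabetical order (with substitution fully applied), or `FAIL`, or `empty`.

Answer: e:=(List c -> List Bool) f:=Int g:=List Int

Derivation:
step 1: unify (List c -> List Bool) ~ e  [subst: {-} | 2 pending]
  bind e := (List c -> List Bool)
step 2: unify f ~ Int  [subst: {e:=(List c -> List Bool)} | 1 pending]
  bind f := Int
step 3: unify List Int ~ g  [subst: {e:=(List c -> List Bool), f:=Int} | 0 pending]
  bind g := List Int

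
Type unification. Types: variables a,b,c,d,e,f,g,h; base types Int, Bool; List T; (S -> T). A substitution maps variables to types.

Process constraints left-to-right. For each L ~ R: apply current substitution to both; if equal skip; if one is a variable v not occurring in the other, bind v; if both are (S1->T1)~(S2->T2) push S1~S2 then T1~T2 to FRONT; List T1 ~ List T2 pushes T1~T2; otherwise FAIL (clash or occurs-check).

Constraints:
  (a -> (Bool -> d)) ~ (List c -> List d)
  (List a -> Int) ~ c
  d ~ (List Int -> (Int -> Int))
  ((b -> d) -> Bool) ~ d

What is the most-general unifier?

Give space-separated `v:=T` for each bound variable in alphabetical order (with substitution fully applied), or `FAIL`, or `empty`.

Answer: FAIL

Derivation:
step 1: unify (a -> (Bool -> d)) ~ (List c -> List d)  [subst: {-} | 3 pending]
  -> decompose arrow: push a~List c, (Bool -> d)~List d
step 2: unify a ~ List c  [subst: {-} | 4 pending]
  bind a := List c
step 3: unify (Bool -> d) ~ List d  [subst: {a:=List c} | 3 pending]
  clash: (Bool -> d) vs List d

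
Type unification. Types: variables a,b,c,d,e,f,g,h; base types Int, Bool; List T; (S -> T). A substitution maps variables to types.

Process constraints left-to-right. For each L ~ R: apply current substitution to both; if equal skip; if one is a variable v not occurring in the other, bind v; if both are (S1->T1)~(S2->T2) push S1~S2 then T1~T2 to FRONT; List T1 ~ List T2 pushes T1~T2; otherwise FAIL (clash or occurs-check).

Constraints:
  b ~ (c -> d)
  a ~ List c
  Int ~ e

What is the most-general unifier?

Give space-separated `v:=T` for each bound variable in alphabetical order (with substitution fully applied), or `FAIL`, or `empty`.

Answer: a:=List c b:=(c -> d) e:=Int

Derivation:
step 1: unify b ~ (c -> d)  [subst: {-} | 2 pending]
  bind b := (c -> d)
step 2: unify a ~ List c  [subst: {b:=(c -> d)} | 1 pending]
  bind a := List c
step 3: unify Int ~ e  [subst: {b:=(c -> d), a:=List c} | 0 pending]
  bind e := Int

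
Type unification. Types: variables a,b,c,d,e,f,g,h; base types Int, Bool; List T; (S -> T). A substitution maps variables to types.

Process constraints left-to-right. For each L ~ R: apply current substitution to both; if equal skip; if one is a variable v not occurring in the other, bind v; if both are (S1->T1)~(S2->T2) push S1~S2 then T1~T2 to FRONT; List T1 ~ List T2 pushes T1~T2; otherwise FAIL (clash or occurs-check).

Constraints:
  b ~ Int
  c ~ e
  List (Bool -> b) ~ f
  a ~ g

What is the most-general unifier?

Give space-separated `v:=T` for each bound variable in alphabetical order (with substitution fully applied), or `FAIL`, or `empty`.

step 1: unify b ~ Int  [subst: {-} | 3 pending]
  bind b := Int
step 2: unify c ~ e  [subst: {b:=Int} | 2 pending]
  bind c := e
step 3: unify List (Bool -> Int) ~ f  [subst: {b:=Int, c:=e} | 1 pending]
  bind f := List (Bool -> Int)
step 4: unify a ~ g  [subst: {b:=Int, c:=e, f:=List (Bool -> Int)} | 0 pending]
  bind a := g

Answer: a:=g b:=Int c:=e f:=List (Bool -> Int)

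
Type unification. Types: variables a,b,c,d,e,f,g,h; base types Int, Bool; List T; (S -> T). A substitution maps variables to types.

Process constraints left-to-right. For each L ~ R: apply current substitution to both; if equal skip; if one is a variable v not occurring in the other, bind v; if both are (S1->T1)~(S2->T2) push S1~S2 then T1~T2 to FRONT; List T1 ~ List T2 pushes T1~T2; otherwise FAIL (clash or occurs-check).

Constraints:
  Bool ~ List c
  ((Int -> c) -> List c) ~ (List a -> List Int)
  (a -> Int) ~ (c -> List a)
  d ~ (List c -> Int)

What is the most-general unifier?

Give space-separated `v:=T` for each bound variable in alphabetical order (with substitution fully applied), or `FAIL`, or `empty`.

step 1: unify Bool ~ List c  [subst: {-} | 3 pending]
  clash: Bool vs List c

Answer: FAIL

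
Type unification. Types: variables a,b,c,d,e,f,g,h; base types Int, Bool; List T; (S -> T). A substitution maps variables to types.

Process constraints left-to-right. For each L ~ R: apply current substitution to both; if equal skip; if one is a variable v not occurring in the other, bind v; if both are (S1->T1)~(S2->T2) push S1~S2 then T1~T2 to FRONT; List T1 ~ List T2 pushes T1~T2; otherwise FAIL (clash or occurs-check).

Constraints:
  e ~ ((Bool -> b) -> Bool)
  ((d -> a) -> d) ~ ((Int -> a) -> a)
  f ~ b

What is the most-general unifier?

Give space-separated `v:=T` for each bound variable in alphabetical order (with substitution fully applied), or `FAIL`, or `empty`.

Answer: a:=Int d:=Int e:=((Bool -> b) -> Bool) f:=b

Derivation:
step 1: unify e ~ ((Bool -> b) -> Bool)  [subst: {-} | 2 pending]
  bind e := ((Bool -> b) -> Bool)
step 2: unify ((d -> a) -> d) ~ ((Int -> a) -> a)  [subst: {e:=((Bool -> b) -> Bool)} | 1 pending]
  -> decompose arrow: push (d -> a)~(Int -> a), d~a
step 3: unify (d -> a) ~ (Int -> a)  [subst: {e:=((Bool -> b) -> Bool)} | 2 pending]
  -> decompose arrow: push d~Int, a~a
step 4: unify d ~ Int  [subst: {e:=((Bool -> b) -> Bool)} | 3 pending]
  bind d := Int
step 5: unify a ~ a  [subst: {e:=((Bool -> b) -> Bool), d:=Int} | 2 pending]
  -> identical, skip
step 6: unify Int ~ a  [subst: {e:=((Bool -> b) -> Bool), d:=Int} | 1 pending]
  bind a := Int
step 7: unify f ~ b  [subst: {e:=((Bool -> b) -> Bool), d:=Int, a:=Int} | 0 pending]
  bind f := b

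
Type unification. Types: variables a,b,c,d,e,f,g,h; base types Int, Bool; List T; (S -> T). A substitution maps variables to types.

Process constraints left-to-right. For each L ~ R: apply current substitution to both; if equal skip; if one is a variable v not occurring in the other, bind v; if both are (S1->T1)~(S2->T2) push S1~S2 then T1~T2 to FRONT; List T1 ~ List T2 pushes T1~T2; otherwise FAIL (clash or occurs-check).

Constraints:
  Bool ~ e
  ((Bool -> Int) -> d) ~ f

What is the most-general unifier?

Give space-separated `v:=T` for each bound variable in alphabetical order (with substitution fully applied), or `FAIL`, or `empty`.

Answer: e:=Bool f:=((Bool -> Int) -> d)

Derivation:
step 1: unify Bool ~ e  [subst: {-} | 1 pending]
  bind e := Bool
step 2: unify ((Bool -> Int) -> d) ~ f  [subst: {e:=Bool} | 0 pending]
  bind f := ((Bool -> Int) -> d)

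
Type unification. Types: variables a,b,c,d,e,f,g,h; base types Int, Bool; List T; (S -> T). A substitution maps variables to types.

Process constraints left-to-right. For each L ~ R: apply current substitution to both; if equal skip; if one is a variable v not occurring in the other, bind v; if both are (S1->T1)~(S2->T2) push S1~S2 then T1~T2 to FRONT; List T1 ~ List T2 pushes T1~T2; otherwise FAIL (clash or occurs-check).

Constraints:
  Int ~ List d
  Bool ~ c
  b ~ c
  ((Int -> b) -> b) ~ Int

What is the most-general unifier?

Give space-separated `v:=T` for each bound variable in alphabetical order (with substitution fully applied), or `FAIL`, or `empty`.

step 1: unify Int ~ List d  [subst: {-} | 3 pending]
  clash: Int vs List d

Answer: FAIL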